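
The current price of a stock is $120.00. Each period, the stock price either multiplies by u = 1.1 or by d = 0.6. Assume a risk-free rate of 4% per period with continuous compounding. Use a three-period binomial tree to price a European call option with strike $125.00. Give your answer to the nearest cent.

Risk-neutral probability p = (e^0.04 − 0.6)/(1.1 − 0.6) = 0.4408/0.5000 = 0.8816
Terminal stock prices: S_uuu = 159.7, S_uud = 87.12, S_udd = 47.52, S_ddd = 25.92
Terminal payoffs (S − K): max(34.72, 0) = 34.72, max(-37.88, 0) = 0, max(-77.48, 0) = 0, max(-99.08, 0) = 0
Node uu (S = 145.2): V_uu = e^(−0.04)·[0.8816·34.7200 + 0.1184·0.0000] = 29.4097
Node ud (S = 79.2): V_ud = e^(−0.04)·[0.8816·0.0000 + 0.1184·0.0000] = 0.0000
Node dd (S = 43.2): V_dd = e^(−0.04)·[0.8816·0.0000 + 0.1184·0.0000] = 0.0000
Node u (S = 132): V_u = e^(−0.04)·[0.8816·29.4097 + 0.1184·0.0000] = 24.9115
Node d (S = 72): V_d = e^(−0.04)·[0.8816·0.0000 + 0.1184·0.0000] = 0.0000
Node 0 (S = 120): V_0 = e^(−0.04)·[0.8816·24.9115 + 0.1184·0.0000] = 21.1014

$21.10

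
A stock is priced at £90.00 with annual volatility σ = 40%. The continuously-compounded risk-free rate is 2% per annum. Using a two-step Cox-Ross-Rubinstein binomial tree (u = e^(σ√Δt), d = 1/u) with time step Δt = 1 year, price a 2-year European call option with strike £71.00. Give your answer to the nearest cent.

£31.46

CRR parameters: u = e^(σ√Δt) = e^(0.4·√1) = 1.4918, d = 1/u = 0.6703
Per-period rate: rΔt = 0.02·1 = 0.02, so R = e^0.02 = 1.0202
Risk-neutral probability p = (e^0.02 − 0.6703)/(1.4918 − 0.6703) = 0.3499/0.8215 = 0.4259
Terminal stock prices: S_uu = 200.3, S_ud = 90, S_dd = 40.44
Terminal payoffs (S − K): max(129.3, 0) = 129.3, max(19, 0) = 19, max(-30.56, 0) = 0
Node u (S = 134.3): V_u = e^(−0.02)·[0.4259·129.2987 + 0.5741·19.0000] = 64.6701
Node d (S = 60.33): V_d = e^(−0.02)·[0.4259·19.0000 + 0.5741·0.0000] = 7.9319
Node 0 (S = 90): V_0 = e^(−0.02)·[0.4259·64.6701 + 0.5741·7.9319] = 31.4613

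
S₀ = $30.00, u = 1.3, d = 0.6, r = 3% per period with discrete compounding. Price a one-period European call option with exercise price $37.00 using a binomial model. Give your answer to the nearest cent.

Risk-neutral probability p = (1 + 0.03 − 0.6)/(1.3 − 0.6) = 0.4300/0.7000 = 0.6143
Terminal stock prices: S_u = 39, S_d = 18
Terminal payoffs (S − K): max(2, 0) = 2, max(-19, 0) = 0
Node 0 (S = 30): V_0 = 1/1.03·[0.6143·2.0000 + 0.3857·0.0000] = 1.1928

$1.19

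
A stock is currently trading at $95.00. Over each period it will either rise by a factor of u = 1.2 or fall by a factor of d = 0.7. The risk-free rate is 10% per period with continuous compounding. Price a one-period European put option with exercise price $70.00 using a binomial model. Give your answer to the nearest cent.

Risk-neutral probability p = (e^0.1 − 0.7)/(1.2 − 0.7) = 0.4052/0.5000 = 0.8103
Terminal stock prices: S_u = 114, S_d = 66.5
Terminal payoffs (K − S): max(-44, 0) = 0, max(3.5, 0) = 3.5
Node 0 (S = 95): V_0 = e^(−0.1)·[0.8103·0.0000 + 0.1897·3.5000] = 0.6006

$0.60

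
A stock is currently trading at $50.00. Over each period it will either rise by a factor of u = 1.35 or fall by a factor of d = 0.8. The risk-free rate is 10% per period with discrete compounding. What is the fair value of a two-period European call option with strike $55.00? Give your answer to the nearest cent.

$8.88

Risk-neutral probability p = (1 + 0.1 − 0.8)/(1.35 − 0.8) = 0.3000/0.5500 = 0.5455
Terminal stock prices: S_uu = 91.13, S_ud = 54, S_dd = 32
Terminal payoffs (S − K): max(36.13, 0) = 36.13, max(-1, 0) = 0, max(-23, 0) = 0
Node u (S = 67.5): V_u = 1/1.1·[0.5455·36.1250 + 0.4545·0.0000] = 17.9132
Node d (S = 40): V_d = 1/1.1·[0.5455·0.0000 + 0.4545·0.0000] = 0.0000
Node 0 (S = 50): V_0 = 1/1.1·[0.5455·17.9132 + 0.4545·0.0000] = 8.8826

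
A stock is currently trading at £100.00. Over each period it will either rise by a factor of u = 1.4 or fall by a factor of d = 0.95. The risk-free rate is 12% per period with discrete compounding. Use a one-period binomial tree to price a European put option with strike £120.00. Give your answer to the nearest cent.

Risk-neutral probability p = (1 + 0.12 − 0.95)/(1.4 − 0.95) = 0.1700/0.4500 = 0.3778
Terminal stock prices: S_u = 140, S_d = 95
Terminal payoffs (K − S): max(-20, 0) = 0, max(25, 0) = 25
Node 0 (S = 100): V_0 = 1/1.12·[0.3778·0.0000 + 0.6222·25.0000] = 13.8889

£13.89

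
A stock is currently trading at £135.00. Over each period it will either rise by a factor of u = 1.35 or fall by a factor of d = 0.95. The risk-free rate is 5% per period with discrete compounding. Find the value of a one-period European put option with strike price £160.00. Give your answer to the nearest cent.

Risk-neutral probability p = (1 + 0.05 − 0.95)/(1.35 − 0.95) = 0.1000/0.4000 = 0.2500
Terminal stock prices: S_u = 182.2, S_d = 128.2
Terminal payoffs (K − S): max(-22.25, 0) = 0, max(31.75, 0) = 31.75
Node 0 (S = 135): V_0 = 1/1.05·[0.2500·0.0000 + 0.7500·31.7500] = 22.6786

£22.68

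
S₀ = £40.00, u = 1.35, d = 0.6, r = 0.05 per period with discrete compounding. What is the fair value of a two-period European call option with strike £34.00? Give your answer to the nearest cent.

Risk-neutral probability p = (1 + 0.05 − 0.6)/(1.35 − 0.6) = 0.4500/0.7500 = 0.6000
Terminal stock prices: S_uu = 72.9, S_ud = 32.4, S_dd = 14.4
Terminal payoffs (S − K): max(38.9, 0) = 38.9, max(-1.6, 0) = 0, max(-19.6, 0) = 0
Node u (S = 54): V_u = 1/1.05·[0.6000·38.9000 + 0.4000·0.0000] = 22.2286
Node d (S = 24): V_d = 1/1.05·[0.6000·0.0000 + 0.4000·0.0000] = 0.0000
Node 0 (S = 40): V_0 = 1/1.05·[0.6000·22.2286 + 0.4000·0.0000] = 12.7020

£12.70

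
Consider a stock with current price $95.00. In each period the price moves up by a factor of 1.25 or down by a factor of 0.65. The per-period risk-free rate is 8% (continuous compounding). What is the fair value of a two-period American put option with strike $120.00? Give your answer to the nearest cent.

$25.00

Risk-neutral probability p = (e^0.08 − 0.65)/(1.25 − 0.65) = 0.4333/0.6000 = 0.7221
Terminal stock prices: S_uu = 148.4, S_ud = 77.19, S_dd = 40.14
Terminal payoffs (K − S): max(-28.44, 0) = 0, max(42.81, 0) = 42.81, max(79.86, 0) = 79.86
Node u (S = 118.8): continuation = e^(−0.08)·[0.7221·0.0000 + 0.2779·42.8125] = 10.9811; exercise value = 1.2500 ≤ continuation, so V_u = 10.9811
Node d (S = 61.75): continuation = e^(−0.08)·[0.7221·42.8125 + 0.2779·79.8625] = 49.0240; exercise value = 58.2500 > continuation, so V_d = 58.2500 (exercise)
Node 0 (S = 95): continuation = e^(−0.08)·[0.7221·10.9811 + 0.2779·58.2500] = 22.2609; exercise value = 25.0000 > continuation, so V_0 = 25.0000 (exercise)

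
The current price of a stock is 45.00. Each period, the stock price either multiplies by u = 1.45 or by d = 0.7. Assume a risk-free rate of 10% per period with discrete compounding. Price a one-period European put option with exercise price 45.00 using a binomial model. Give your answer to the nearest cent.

5.73

Risk-neutral probability p = (1 + 0.1 − 0.7)/(1.45 − 0.7) = 0.4000/0.7500 = 0.5333
Terminal stock prices: S_u = 65.25, S_d = 31.5
Terminal payoffs (K − S): max(-20.25, 0) = 0, max(13.5, 0) = 13.5
Node 0 (S = 45): V_0 = 1/1.1·[0.5333·0.0000 + 0.4667·13.5000] = 5.7273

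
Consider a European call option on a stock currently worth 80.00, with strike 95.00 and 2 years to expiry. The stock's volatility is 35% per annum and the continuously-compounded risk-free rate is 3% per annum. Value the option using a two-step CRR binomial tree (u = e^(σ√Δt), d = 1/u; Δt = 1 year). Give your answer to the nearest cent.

12.94

CRR parameters: u = e^(σ√Δt) = e^(0.35·√1) = 1.4191, d = 1/u = 0.7047
Per-period rate: rΔt = 0.03·1 = 0.03, so R = e^0.03 = 1.0305
Risk-neutral probability p = (e^0.03 − 0.7047)/(1.4191 − 0.7047) = 0.3258/0.7144 = 0.4560
Terminal stock prices: S_uu = 161.1, S_ud = 80, S_dd = 39.73
Terminal payoffs (S − K): max(66.1, 0) = 66.1, max(-15, 0) = 0, max(-55.27, 0) = 0
Node u (S = 113.5): V_u = e^(−0.03)·[0.4560·66.1002 + 0.5440·0.0000] = 29.2517
Node d (S = 56.38): V_d = e^(−0.03)·[0.4560·0.0000 + 0.5440·0.0000] = 0.0000
Node 0 (S = 80): V_0 = e^(−0.03)·[0.4560·29.2517 + 0.5440·0.0000] = 12.9449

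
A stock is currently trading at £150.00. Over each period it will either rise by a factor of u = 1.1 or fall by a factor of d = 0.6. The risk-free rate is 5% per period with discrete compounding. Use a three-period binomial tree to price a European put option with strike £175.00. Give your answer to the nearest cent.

Risk-neutral probability p = (1 + 0.05 − 0.6)/(1.1 − 0.6) = 0.4500/0.5000 = 0.9000
Terminal stock prices: S_uuu = 199.7, S_uud = 108.9, S_udd = 59.4, S_ddd = 32.4
Terminal payoffs (K − S): max(-24.65, 0) = 0, max(66.1, 0) = 66.1, max(115.6, 0) = 115.6, max(142.6, 0) = 142.6
Node uu (S = 181.5): V_uu = 1/1.05·[0.9000·0.0000 + 0.1000·66.1000] = 6.2952
Node ud (S = 99): V_ud = 1/1.05·[0.9000·66.1000 + 0.1000·115.6000] = 67.6667
Node dd (S = 54): V_dd = 1/1.05·[0.9000·115.6000 + 0.1000·142.6000] = 112.6667
Node u (S = 165): V_u = 1/1.05·[0.9000·6.2952 + 0.1000·67.6667] = 11.8404
Node d (S = 90): V_d = 1/1.05·[0.9000·67.6667 + 0.1000·112.6667] = 68.7302
Node 0 (S = 150): V_0 = 1/1.05·[0.9000·11.8404 + 0.1000·68.7302] = 16.6946

£16.69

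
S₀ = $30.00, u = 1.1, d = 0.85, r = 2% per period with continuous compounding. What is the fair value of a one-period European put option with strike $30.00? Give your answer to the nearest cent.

Risk-neutral probability p = (e^0.02 − 0.85)/(1.1 − 0.85) = 0.1702/0.2500 = 0.6808
Terminal stock prices: S_u = 33, S_d = 25.5
Terminal payoffs (K − S): max(-3, 0) = 0, max(4.5, 0) = 4.5
Node 0 (S = 30): V_0 = e^(−0.02)·[0.6808·0.0000 + 0.3192·4.5000] = 1.4079

$1.41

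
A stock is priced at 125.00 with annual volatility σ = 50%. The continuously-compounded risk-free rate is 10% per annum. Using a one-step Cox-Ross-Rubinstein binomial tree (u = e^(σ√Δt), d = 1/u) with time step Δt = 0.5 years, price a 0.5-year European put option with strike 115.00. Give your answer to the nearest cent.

13.38

CRR parameters: u = e^(σ√Δt) = e^(0.5·√0.5) = 1.4241, d = 1/u = 0.7022
Per-period rate: rΔt = 0.1·0.5 = 0.05, so R = e^0.05 = 1.0513
Risk-neutral probability p = (e^0.05 − 0.7022)/(1.4241 − 0.7022) = 0.3491/0.7219 = 0.4835
Terminal stock prices: S_u = 178, S_d = 87.77
Terminal payoffs (K − S): max(-63.01, 0) = 0, max(27.23, 0) = 27.23
Node 0 (S = 125): V_0 = e^(−0.05)·[0.4835·0.0000 + 0.5165·27.2264] = 13.3756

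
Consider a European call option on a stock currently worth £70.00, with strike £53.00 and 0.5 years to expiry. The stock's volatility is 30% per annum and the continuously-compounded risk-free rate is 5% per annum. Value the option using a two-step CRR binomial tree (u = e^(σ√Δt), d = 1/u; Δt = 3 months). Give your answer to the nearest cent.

CRR parameters: u = e^(σ√Δt) = e^(0.3·√0.25) = 1.1618, d = 1/u = 0.8607
Per-period rate: rΔt = 0.05·0.25 = 0.0125, so R = e^0.0125 = 1.0126
Risk-neutral probability p = (e^0.0125 − 0.8607)/(1.1618 − 0.8607) = 0.1519/0.3011 = 0.5043
Terminal stock prices: S_uu = 94.49, S_ud = 70, S_dd = 51.86
Terminal payoffs (S − K): max(41.49, 0) = 41.49, max(17, 0) = 17, max(-1.143, 0) = 0
Node u (S = 81.33): V_u = e^(−0.0125)·[0.5043·41.4901 + 0.4957·17.0000] = 28.9868
Node d (S = 60.25): V_d = e^(−0.0125)·[0.5043·17.0000 + 0.4957·0.0000] = 8.4673
Node 0 (S = 70): V_0 = e^(−0.0125)·[0.5043·28.9868 + 0.4957·8.4673] = 18.5824

£18.58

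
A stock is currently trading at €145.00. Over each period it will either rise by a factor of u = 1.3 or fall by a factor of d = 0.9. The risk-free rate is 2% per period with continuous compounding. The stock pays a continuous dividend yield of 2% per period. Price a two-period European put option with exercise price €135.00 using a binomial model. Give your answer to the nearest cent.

Per-period risk-free factor R = e^0.02 = 1.0202; dividend-adjusted growth = e^(0.02−0.02) = 1.0000.
Risk-neutral probability p = (1.0000 − 0.9)/(1.3 − 0.9) = 0.1000/0.4000 = 0.2500
Terminal stock prices: S_uu = 245.1, S_ud = 169.7, S_dd = 117.5
Terminal payoffs (K − S): max(-110.1, 0) = 0, max(-34.65, 0) = 0, max(17.55, 0) = 17.55
Node u (S = 188.5): V_u = e^(−0.02)·[0.2500·0.0000 + 0.7500·0.0000] = 0.0000
Node d (S = 130.5): V_d = e^(−0.02)·[0.2500·0.0000 + 0.7500·17.5500] = 12.9019
Node 0 (S = 145): V_0 = e^(−0.02)·[0.2500·0.0000 + 0.7500·12.9019] = 9.4848

€9.48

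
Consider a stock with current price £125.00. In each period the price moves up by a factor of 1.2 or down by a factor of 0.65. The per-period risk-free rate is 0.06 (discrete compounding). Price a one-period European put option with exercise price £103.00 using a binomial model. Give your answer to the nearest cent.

Risk-neutral probability p = (1 + 0.06 − 0.65)/(1.2 − 0.65) = 0.4100/0.5500 = 0.7455
Terminal stock prices: S_u = 150, S_d = 81.25
Terminal payoffs (K − S): max(-47, 0) = 0, max(21.75, 0) = 21.75
Node 0 (S = 125): V_0 = 1/1.06·[0.7455·0.0000 + 0.2545·21.7500] = 5.2230

£5.22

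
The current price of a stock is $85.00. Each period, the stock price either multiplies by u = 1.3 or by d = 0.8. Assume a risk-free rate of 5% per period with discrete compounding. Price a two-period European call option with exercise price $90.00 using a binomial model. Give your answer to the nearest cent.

$12.17

Risk-neutral probability p = (1 + 0.05 − 0.8)/(1.3 − 0.8) = 0.2500/0.5000 = 0.5000
Terminal stock prices: S_uu = 143.7, S_ud = 88.4, S_dd = 54.4
Terminal payoffs (S − K): max(53.65, 0) = 53.65, max(-1.6, 0) = 0, max(-35.6, 0) = 0
Node u (S = 110.5): V_u = 1/1.05·[0.5000·53.6500 + 0.5000·0.0000] = 25.5476
Node d (S = 68): V_d = 1/1.05·[0.5000·0.0000 + 0.5000·0.0000] = 0.0000
Node 0 (S = 85): V_0 = 1/1.05·[0.5000·25.5476 + 0.5000·0.0000] = 12.1655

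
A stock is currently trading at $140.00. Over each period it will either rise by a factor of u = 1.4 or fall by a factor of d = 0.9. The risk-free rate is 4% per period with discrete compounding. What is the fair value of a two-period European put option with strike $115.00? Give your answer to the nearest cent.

Risk-neutral probability p = (1 + 0.04 − 0.9)/(1.4 − 0.9) = 0.1400/0.5000 = 0.2800
Terminal stock prices: S_uu = 274.4, S_ud = 176.4, S_dd = 113.4
Terminal payoffs (K − S): max(-159.4, 0) = 0, max(-61.4, 0) = 0, max(1.6, 0) = 1.6
Node u (S = 196): V_u = 1/1.04·[0.2800·0.0000 + 0.7200·0.0000] = 0.0000
Node d (S = 126): V_d = 1/1.04·[0.2800·0.0000 + 0.7200·1.6000] = 1.1077
Node 0 (S = 140): V_0 = 1/1.04·[0.2800·0.0000 + 0.7200·1.1077] = 0.7669

$0.77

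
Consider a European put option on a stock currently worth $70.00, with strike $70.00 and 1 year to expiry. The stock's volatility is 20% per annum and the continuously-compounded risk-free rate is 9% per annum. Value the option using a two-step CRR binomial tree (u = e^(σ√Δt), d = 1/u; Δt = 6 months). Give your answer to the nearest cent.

$2.19

CRR parameters: u = e^(σ√Δt) = e^(0.2·√0.5) = 1.1519, d = 1/u = 0.8681
Per-period rate: rΔt = 0.09·0.5 = 0.045, so R = e^0.045 = 1.0460
Risk-neutral probability p = (e^0.045 − 0.8681)/(1.1519 − 0.8681) = 0.1779/0.2838 = 0.6269
Terminal stock prices: S_uu = 92.88, S_ud = 70, S_dd = 52.75
Terminal payoffs (K − S): max(-22.88, 0) = 0, max(0, 0) = 0, max(17.25, 0) = 17.25
Node u (S = 80.63): V_u = e^(−0.045)·[0.6269·0.0000 + 0.3731·0.0000] = 0.0000
Node d (S = 60.77): V_d = e^(−0.045)·[0.6269·0.0000 + 0.3731·17.2453] = 6.1512
Node 0 (S = 70): V_0 = e^(−0.045)·[0.6269·0.0000 + 0.3731·6.1512] = 2.1940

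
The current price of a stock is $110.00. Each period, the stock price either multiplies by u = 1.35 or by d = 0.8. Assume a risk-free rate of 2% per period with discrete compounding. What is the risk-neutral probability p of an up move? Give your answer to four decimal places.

Risk-neutral probability p = (1 + 0.02 − 0.8)/(1.35 − 0.8) = 0.2200/0.5500 = 0.4000

p = 0.4000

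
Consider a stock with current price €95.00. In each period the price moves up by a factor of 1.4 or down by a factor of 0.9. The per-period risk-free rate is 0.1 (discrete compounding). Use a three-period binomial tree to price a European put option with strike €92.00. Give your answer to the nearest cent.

€3.69

Risk-neutral probability p = (1 + 0.1 − 0.9)/(1.4 − 0.9) = 0.2000/0.5000 = 0.4000
Terminal stock prices: S_uuu = 260.7, S_uud = 167.6, S_udd = 107.7, S_ddd = 69.26
Terminal payoffs (K − S): max(-168.7, 0) = 0, max(-75.58, 0) = 0, max(-15.73, 0) = 0, max(22.74, 0) = 22.74
Node uu (S = 186.2): V_uu = 1/1.1·[0.4000·0.0000 + 0.6000·0.0000] = 0.0000
Node ud (S = 119.7): V_ud = 1/1.1·[0.4000·0.0000 + 0.6000·0.0000] = 0.0000
Node dd (S = 76.95): V_dd = 1/1.1·[0.4000·0.0000 + 0.6000·22.7450] = 12.4064
Node u (S = 133): V_u = 1/1.1·[0.4000·0.0000 + 0.6000·0.0000] = 0.0000
Node d (S = 85.5): V_d = 1/1.1·[0.4000·0.0000 + 0.6000·12.4064] = 6.7671
Node 0 (S = 95): V_0 = 1/1.1·[0.4000·0.0000 + 0.6000·6.7671] = 3.6911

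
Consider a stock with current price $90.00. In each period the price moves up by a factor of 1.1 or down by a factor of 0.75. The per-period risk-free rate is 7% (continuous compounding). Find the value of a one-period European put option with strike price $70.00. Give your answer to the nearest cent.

$0.18

Risk-neutral probability p = (e^0.07 − 0.75)/(1.1 − 0.75) = 0.3225/0.3500 = 0.9215
Terminal stock prices: S_u = 99, S_d = 67.5
Terminal payoffs (K − S): max(-29, 0) = 0, max(2.5, 0) = 2.5
Node 0 (S = 90): V_0 = e^(−0.07)·[0.9215·0.0000 + 0.0785·2.5000] = 0.1831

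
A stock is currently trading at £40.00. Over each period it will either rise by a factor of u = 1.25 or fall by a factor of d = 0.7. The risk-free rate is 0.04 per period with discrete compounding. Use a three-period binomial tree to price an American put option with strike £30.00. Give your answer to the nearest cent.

£2.28

Risk-neutral probability p = (1 + 0.04 − 0.7)/(1.25 − 0.7) = 0.3400/0.5500 = 0.6182
Terminal stock prices: S_uuu = 78.12, S_uud = 43.75, S_udd = 24.5, S_ddd = 13.72
Terminal payoffs (K − S): max(-48.12, 0) = 0, max(-13.75, 0) = 0, max(5.5, 0) = 5.5, max(16.28, 0) = 16.28
Node uu (S = 62.5): continuation = 1/1.04·[0.6182·0.0000 + 0.3818·0.0000] = 0.0000; exercise value = 0.0000 ≤ continuation, so V_uu = 0.0000
Node ud (S = 35): continuation = 1/1.04·[0.6182·0.0000 + 0.3818·5.5000] = 2.0192; exercise value = 0.0000 ≤ continuation, so V_ud = 2.0192
Node dd (S = 19.6): continuation = 1/1.04·[0.6182·5.5000 + 0.3818·16.2800] = 9.2462; exercise value = 10.4000 > continuation, so V_dd = 10.4000 (exercise)
Node u (S = 50): continuation = 1/1.04·[0.6182·0.0000 + 0.3818·2.0192] = 0.7413; exercise value = 0.0000 ≤ continuation, so V_u = 0.7413
Node d (S = 28): continuation = 1/1.04·[0.6182·2.0192 + 0.3818·10.4000] = 5.0184; exercise value = 2.0000 ≤ continuation, so V_d = 5.0184
Node 0 (S = 40): continuation = 1/1.04·[0.6182·0.7413 + 0.3818·5.0184] = 2.2831; exercise value = 0.0000 ≤ continuation, so V_0 = 2.2831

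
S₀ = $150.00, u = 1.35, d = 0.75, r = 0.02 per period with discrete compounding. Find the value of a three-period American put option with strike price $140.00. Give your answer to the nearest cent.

$22.87

Risk-neutral probability p = (1 + 0.02 − 0.75)/(1.35 − 0.75) = 0.2700/0.6000 = 0.4500
Terminal stock prices: S_uuu = 369.1, S_uud = 205, S_udd = 113.9, S_ddd = 63.28
Terminal payoffs (K − S): max(-229.1, 0) = 0, max(-65.03, 0) = 0, max(26.09, 0) = 26.09, max(76.72, 0) = 76.72
Node uu (S = 273.4): continuation = 1/1.02·[0.4500·0.0000 + 0.5500·0.0000] = 0.0000; exercise value = 0.0000 ≤ continuation, so V_uu = 0.0000
Node ud (S = 151.9): continuation = 1/1.02·[0.4500·0.0000 + 0.5500·26.0938] = 14.0702; exercise value = 0.0000 ≤ continuation, so V_ud = 14.0702
Node dd (S = 84.38): continuation = 1/1.02·[0.4500·26.0938 + 0.5500·76.7188] = 52.8799; exercise value = 55.6250 > continuation, so V_dd = 55.6250 (exercise)
Node u (S = 202.5): continuation = 1/1.02·[0.4500·0.0000 + 0.5500·14.0702] = 7.5869; exercise value = 0.0000 ≤ continuation, so V_u = 7.5869
Node d (S = 112.5): continuation = 1/1.02·[0.4500·14.0702 + 0.5500·55.6250] = 36.2013; exercise value = 27.5000 ≤ continuation, so V_d = 36.2013
Node 0 (S = 150): continuation = 1/1.02·[0.4500·7.5869 + 0.5500·36.2013] = 22.8674; exercise value = 0.0000 ≤ continuation, so V_0 = 22.8674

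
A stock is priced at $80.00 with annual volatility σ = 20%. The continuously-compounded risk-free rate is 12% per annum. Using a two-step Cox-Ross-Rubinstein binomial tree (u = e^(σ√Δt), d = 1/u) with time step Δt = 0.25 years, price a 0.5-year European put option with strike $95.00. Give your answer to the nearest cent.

$10.47

CRR parameters: u = e^(σ√Δt) = e^(0.2·√0.25) = 1.1052, d = 1/u = 0.9048
Per-period rate: rΔt = 0.12·0.25 = 0.03, so R = e^0.03 = 1.0305
Risk-neutral probability p = (e^0.03 − 0.9048)/(1.1052 − 0.9048) = 0.1256/0.2003 = 0.6270
Terminal stock prices: S_uu = 97.71, S_ud = 80, S_dd = 65.5
Terminal payoffs (K − S): max(-2.712, 0) = 0, max(15, 0) = 15, max(29.5, 0) = 29.5
Node u (S = 88.41): V_u = e^(−0.03)·[0.6270·0.0000 + 0.3730·15.0000] = 5.4291
Node d (S = 72.39): V_d = e^(−0.03)·[0.6270·15.0000 + 0.3730·29.5015] = 19.8053
Node 0 (S = 80): V_0 = e^(−0.03)·[0.6270·5.4291 + 0.3730·19.8053] = 10.4719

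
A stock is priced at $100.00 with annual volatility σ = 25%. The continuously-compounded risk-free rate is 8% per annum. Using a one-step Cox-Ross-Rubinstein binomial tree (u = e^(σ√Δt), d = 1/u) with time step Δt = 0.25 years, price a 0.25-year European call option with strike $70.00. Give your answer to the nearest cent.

CRR parameters: u = e^(σ√Δt) = e^(0.25·√0.25) = 1.1331, d = 1/u = 0.8825
Per-period rate: rΔt = 0.08·0.25 = 0.02, so R = e^0.02 = 1.0202
Risk-neutral probability p = (e^0.02 − 0.8825)/(1.1331 − 0.8825) = 0.1377/0.2507 = 0.5494
Terminal stock prices: S_u = 113.3, S_d = 88.25
Terminal payoffs (S − K): max(43.31, 0) = 43.31, max(18.25, 0) = 18.25
Node 0 (S = 100): V_0 = e^(−0.02)·[0.5494·43.3148 + 0.4506·18.2497] = 31.3861

$31.39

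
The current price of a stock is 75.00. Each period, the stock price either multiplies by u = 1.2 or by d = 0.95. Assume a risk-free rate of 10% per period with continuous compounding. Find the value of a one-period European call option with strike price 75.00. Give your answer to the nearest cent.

Risk-neutral probability p = (e^0.1 − 0.95)/(1.2 − 0.95) = 0.1552/0.2500 = 0.6207
Terminal stock prices: S_u = 90, S_d = 71.25
Terminal payoffs (S − K): max(15, 0) = 15, max(-3.75, 0) = 0
Node 0 (S = 75): V_0 = e^(−0.1)·[0.6207·15.0000 + 0.3793·0.0000] = 8.4243

8.42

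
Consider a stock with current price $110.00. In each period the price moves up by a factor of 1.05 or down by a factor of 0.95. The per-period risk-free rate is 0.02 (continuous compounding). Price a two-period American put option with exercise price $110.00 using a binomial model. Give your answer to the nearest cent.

Risk-neutral probability p = (e^0.02 − 0.95)/(1.05 − 0.95) = 0.0702/0.1000 = 0.7020
Terminal stock prices: S_uu = 121.3, S_ud = 109.7, S_dd = 99.27
Terminal payoffs (K − S): max(-11.28, 0) = 0, max(0.275, 0) = 0.275, max(10.73, 0) = 10.73
Node u (S = 115.5): continuation = e^(−0.02)·[0.7020·0.0000 + 0.2980·0.2750] = 0.0803; exercise value = 0.0000 ≤ continuation, so V_u = 0.0803
Node d (S = 104.5): continuation = e^(−0.02)·[0.7020·0.2750 + 0.2980·10.7250] = 3.3219; exercise value = 5.5000 > continuation, so V_d = 5.5000 (exercise)
Node 0 (S = 110): continuation = e^(−0.02)·[0.7020·0.0803 + 0.2980·5.5000] = 1.6617; exercise value = 0.0000 ≤ continuation, so V_0 = 1.6617

$1.66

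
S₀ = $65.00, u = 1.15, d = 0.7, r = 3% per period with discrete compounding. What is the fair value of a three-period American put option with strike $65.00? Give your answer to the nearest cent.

$8.02

Risk-neutral probability p = (1 + 0.03 − 0.7)/(1.15 − 0.7) = 0.3300/0.4500 = 0.7333
Terminal stock prices: S_uuu = 98.86, S_uud = 60.17, S_udd = 36.63, S_ddd = 22.29
Terminal payoffs (K − S): max(-33.86, 0) = 0, max(4.826, 0) = 4.826, max(28.37, 0) = 28.37, max(42.71, 0) = 42.71
Node uu (S = 85.96): continuation = 1/1.03·[0.7333·0.0000 + 0.2667·4.8263] = 1.2495; exercise value = 0.0000 ≤ continuation, so V_uu = 1.2495
Node ud (S = 52.32): continuation = 1/1.03·[0.7333·4.8263 + 0.2667·28.3725] = 10.7818; exercise value = 12.6750 > continuation, so V_ud = 12.6750 (exercise)
Node dd (S = 31.85): continuation = 1/1.03·[0.7333·28.3725 + 0.2667·42.7050] = 31.2568; exercise value = 33.1500 > continuation, so V_dd = 33.1500 (exercise)
Node u (S = 74.75): continuation = 1/1.03·[0.7333·1.2495 + 0.2667·12.6750] = 4.1712; exercise value = 0.0000 ≤ continuation, so V_u = 4.1712
Node d (S = 45.5): continuation = 1/1.03·[0.7333·12.6750 + 0.2667·33.1500] = 17.6068; exercise value = 19.5000 > continuation, so V_d = 19.5000 (exercise)
Node 0 (S = 65): continuation = 1/1.03·[0.7333·4.1712 + 0.2667·19.5000] = 8.0183; exercise value = 0.0000 ≤ continuation, so V_0 = 8.0183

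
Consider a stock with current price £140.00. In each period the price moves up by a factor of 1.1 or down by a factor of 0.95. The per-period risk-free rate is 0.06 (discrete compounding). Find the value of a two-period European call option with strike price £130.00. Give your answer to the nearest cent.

£24.53

Risk-neutral probability p = (1 + 0.06 − 0.95)/(1.1 − 0.95) = 0.1100/0.1500 = 0.7333
Terminal stock prices: S_uu = 169.4, S_ud = 146.3, S_dd = 126.3
Terminal payoffs (S − K): max(39.4, 0) = 39.4, max(16.3, 0) = 16.3, max(-3.65, 0) = 0
Node u (S = 154): V_u = 1/1.06·[0.7333·39.4000 + 0.2667·16.3000] = 31.3585
Node d (S = 133): V_d = 1/1.06·[0.7333·16.3000 + 0.2667·0.0000] = 11.2767
Node 0 (S = 140): V_0 = 1/1.06·[0.7333·31.3585 + 0.2667·11.2767] = 24.5315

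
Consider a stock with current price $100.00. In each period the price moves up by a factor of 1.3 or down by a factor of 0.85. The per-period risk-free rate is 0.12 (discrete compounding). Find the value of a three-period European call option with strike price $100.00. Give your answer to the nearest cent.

Risk-neutral probability p = (1 + 0.12 − 0.85)/(1.3 − 0.85) = 0.2700/0.4500 = 0.6000
Terminal stock prices: S_uuu = 219.7, S_uud = 143.7, S_udd = 93.92, S_ddd = 61.41
Terminal payoffs (S − K): max(119.7, 0) = 119.7, max(43.65, 0) = 43.65, max(-6.075, 0) = 0, max(-38.59, 0) = 0
Node uu (S = 169): V_uu = 1/1.12·[0.6000·119.7000 + 0.4000·43.6500] = 79.7143
Node ud (S = 110.5): V_ud = 1/1.12·[0.6000·43.6500 + 0.4000·0.0000] = 23.3839
Node dd (S = 72.25): V_dd = 1/1.12·[0.6000·0.0000 + 0.4000·0.0000] = 0.0000
Node u (S = 130): V_u = 1/1.12·[0.6000·79.7143 + 0.4000·23.3839] = 51.0555
Node d (S = 85): V_d = 1/1.12·[0.6000·23.3839 + 0.4000·0.0000] = 12.5271
Node 0 (S = 100): V_0 = 1/1.12·[0.6000·51.0555 + 0.4000·12.5271] = 31.8251

$31.83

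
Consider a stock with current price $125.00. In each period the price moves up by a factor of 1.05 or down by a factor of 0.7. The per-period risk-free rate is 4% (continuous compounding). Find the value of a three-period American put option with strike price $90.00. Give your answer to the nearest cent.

$0.08

Risk-neutral probability p = (e^0.04 − 0.7)/(1.05 − 0.7) = 0.3408/0.3500 = 0.9737
Terminal stock prices: S_uuu = 144.7, S_uud = 96.47, S_udd = 64.31, S_ddd = 42.87
Terminal payoffs (K − S): max(-54.7, 0) = 0, max(-6.469, 0) = 0, max(25.69, 0) = 25.69, max(47.13, 0) = 47.13
Node uu (S = 137.8): continuation = e^(−0.04)·[0.9737·0.0000 + 0.0263·0.0000] = 0.0000; exercise value = 0.0000 ≤ continuation, so V_uu = 0.0000
Node ud (S = 91.88): continuation = e^(−0.04)·[0.9737·0.0000 + 0.0263·25.6875] = 0.6480; exercise value = 0.0000 ≤ continuation, so V_ud = 0.6480
Node dd (S = 61.25): continuation = e^(−0.04)·[0.9737·25.6875 + 0.0263·47.1250] = 25.2210; exercise value = 28.7500 > continuation, so V_dd = 28.7500 (exercise)
Node u (S = 131.2): continuation = e^(−0.04)·[0.9737·0.0000 + 0.0263·0.6480] = 0.0163; exercise value = 0.0000 ≤ continuation, so V_u = 0.0163
Node d (S = 87.5): continuation = e^(−0.04)·[0.9737·0.6480 + 0.0263·28.7500] = 1.3315; exercise value = 2.5000 > continuation, so V_d = 2.5000 (exercise)
Node 0 (S = 125): continuation = e^(−0.04)·[0.9737·0.0163 + 0.0263·2.5000] = 0.0784; exercise value = 0.0000 ≤ continuation, so V_0 = 0.0784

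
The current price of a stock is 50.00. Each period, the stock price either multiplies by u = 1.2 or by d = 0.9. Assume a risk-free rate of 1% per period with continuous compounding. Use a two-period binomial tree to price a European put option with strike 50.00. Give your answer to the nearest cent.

Risk-neutral probability p = (e^0.01 − 0.9)/(1.2 − 0.9) = 0.1101/0.3000 = 0.3668
Terminal stock prices: S_uu = 72, S_ud = 54, S_dd = 40.5
Terminal payoffs (K − S): max(-22, 0) = 0, max(-4, 0) = 0, max(9.5, 0) = 9.5
Node u (S = 60): V_u = e^(−0.01)·[0.3668·0.0000 + 0.6332·0.0000] = 0.0000
Node d (S = 45): V_d = e^(−0.01)·[0.3668·0.0000 + 0.6332·9.5000] = 5.9552
Node 0 (S = 50): V_0 = e^(−0.01)·[0.3668·0.0000 + 0.6332·5.9552] = 3.7331

3.73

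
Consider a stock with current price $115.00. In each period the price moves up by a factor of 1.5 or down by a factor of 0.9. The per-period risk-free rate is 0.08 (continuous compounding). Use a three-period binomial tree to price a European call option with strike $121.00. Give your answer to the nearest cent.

Risk-neutral probability p = (e^0.08 − 0.9)/(1.5 − 0.9) = 0.1833/0.6000 = 0.3055
Terminal stock prices: S_uuu = 388.1, S_uud = 232.9, S_udd = 139.7, S_ddd = 83.84
Terminal payoffs (S − K): max(267.1, 0) = 267.1, max(111.9, 0) = 111.9, max(18.73, 0) = 18.73, max(-37.16, 0) = 0
Node uu (S = 258.8): V_uu = e^(−0.08)·[0.3055·267.1250 + 0.6945·111.8750] = 147.0529
Node ud (S = 155.2): V_ud = e^(−0.08)·[0.3055·111.8750 + 0.6945·18.7250] = 43.5529
Node dd (S = 93.15): V_dd = e^(−0.08)·[0.3055·18.7250 + 0.6945·0.0000] = 5.2803
Node u (S = 172.5): V_u = e^(−0.08)·[0.3055·147.0529 + 0.6945·43.5529] = 69.3906
Node d (S = 103.5): V_d = e^(−0.08)·[0.3055·43.5529 + 0.6945·5.2803] = 15.6669
Node 0 (S = 115): V_0 = e^(−0.08)·[0.3055·69.3906 + 0.6945·15.6669] = 29.6120

$29.61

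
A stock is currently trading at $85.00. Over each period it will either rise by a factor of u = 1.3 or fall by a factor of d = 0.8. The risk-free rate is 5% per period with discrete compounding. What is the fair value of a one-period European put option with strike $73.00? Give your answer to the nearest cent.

Risk-neutral probability p = (1 + 0.05 − 0.8)/(1.3 − 0.8) = 0.2500/0.5000 = 0.5000
Terminal stock prices: S_u = 110.5, S_d = 68
Terminal payoffs (K − S): max(-37.5, 0) = 0, max(5, 0) = 5
Node 0 (S = 85): V_0 = 1/1.05·[0.5000·0.0000 + 0.5000·5.0000] = 2.3810

$2.38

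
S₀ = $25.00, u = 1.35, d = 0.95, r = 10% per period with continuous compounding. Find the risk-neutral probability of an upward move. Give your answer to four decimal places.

Risk-neutral probability p = (e^0.1 − 0.95)/(1.35 − 0.95) = 0.1552/0.4000 = 0.3879

p = 0.3879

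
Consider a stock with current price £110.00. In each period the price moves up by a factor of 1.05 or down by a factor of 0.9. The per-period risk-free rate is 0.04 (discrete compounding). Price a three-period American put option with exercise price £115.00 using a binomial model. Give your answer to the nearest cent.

Risk-neutral probability p = (1 + 0.04 − 0.9)/(1.05 − 0.9) = 0.1400/0.1500 = 0.9333
Terminal stock prices: S_uuu = 127.3, S_uud = 109.1, S_udd = 93.56, S_ddd = 80.19
Terminal payoffs (K − S): max(-12.34, 0) = 0, max(5.852, 0) = 5.852, max(21.44, 0) = 21.44, max(34.81, 0) = 34.81
Node uu (S = 121.3): continuation = 1/1.04·[0.9333·0.0000 + 0.0667·5.8525] = 0.3752; exercise value = 0.0000 ≤ continuation, so V_uu = 0.3752
Node ud (S = 104): continuation = 1/1.04·[0.9333·5.8525 + 0.0667·21.4450] = 6.6269; exercise value = 11.0500 > continuation, so V_ud = 11.0500 (exercise)
Node dd (S = 89.1): continuation = 1/1.04·[0.9333·21.4450 + 0.0667·34.8100] = 21.4769; exercise value = 25.9000 > continuation, so V_dd = 25.9000 (exercise)
Node u (S = 115.5): continuation = 1/1.04·[0.9333·0.3752 + 0.0667·11.0500] = 1.0450; exercise value = 0.0000 ≤ continuation, so V_u = 1.0450
Node d (S = 99): continuation = 1/1.04·[0.9333·11.0500 + 0.0667·25.9000] = 11.5769; exercise value = 16.0000 > continuation, so V_d = 16.0000 (exercise)
Node 0 (S = 110): continuation = 1/1.04·[0.9333·1.0450 + 0.0667·16.0000] = 1.9635; exercise value = 5.0000 > continuation, so V_0 = 5.0000 (exercise)

£5.00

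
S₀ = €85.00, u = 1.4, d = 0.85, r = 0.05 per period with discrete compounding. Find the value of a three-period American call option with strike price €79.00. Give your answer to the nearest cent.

€22.72

Risk-neutral probability p = (1 + 0.05 − 0.85)/(1.4 − 0.85) = 0.2000/0.5500 = 0.3636
Terminal stock prices: S_uuu = 233.2, S_uud = 141.6, S_udd = 85.98, S_ddd = 52.2
Terminal payoffs (S − K): max(154.2, 0) = 154.2, max(62.61, 0) = 62.61, max(6.977, 0) = 6.977, max(-26.8, 0) = 0
Node uu (S = 166.6): continuation = 1/1.05·[0.3636·154.2400 + 0.6364·62.6100] = 91.3619; exercise value = 87.6000 ≤ continuation, so V_uu = 91.3619
Node ud (S = 101.1): continuation = 1/1.05·[0.3636·62.6100 + 0.6364·6.9775] = 25.9119; exercise value = 22.1500 ≤ continuation, so V_ud = 25.9119
Node dd (S = 61.41): continuation = 1/1.05·[0.3636·6.9775 + 0.6364·0.0000] = 2.4165; exercise value = 0.0000 ≤ continuation, so V_dd = 2.4165
Node u (S = 119): continuation = 1/1.05·[0.3636·91.3619 + 0.6364·25.9119] = 47.3447; exercise value = 40.0000 ≤ continuation, so V_u = 47.3447
Node d (S = 72.25): continuation = 1/1.05·[0.3636·25.9119 + 0.6364·2.4165] = 10.4383; exercise value = 0.0000 ≤ continuation, so V_d = 10.4383
Node 0 (S = 85): continuation = 1/1.05·[0.3636·47.3447 + 0.6364·10.4383] = 22.7227; exercise value = 6.0000 ≤ continuation, so V_0 = 22.7227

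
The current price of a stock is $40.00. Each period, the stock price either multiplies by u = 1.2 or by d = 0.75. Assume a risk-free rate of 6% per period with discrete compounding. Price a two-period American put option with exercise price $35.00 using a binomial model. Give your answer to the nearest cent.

Risk-neutral probability p = (1 + 0.06 − 0.75)/(1.2 − 0.75) = 0.3100/0.4500 = 0.6889
Terminal stock prices: S_uu = 57.6, S_ud = 36, S_dd = 22.5
Terminal payoffs (K − S): max(-22.6, 0) = 0, max(-1, 0) = 0, max(12.5, 0) = 12.5
Node u (S = 48): continuation = 1/1.06·[0.6889·0.0000 + 0.3111·0.0000] = 0.0000; exercise value = 0.0000 ≤ continuation, so V_u = 0.0000
Node d (S = 30): continuation = 1/1.06·[0.6889·0.0000 + 0.3111·12.5000] = 3.6688; exercise value = 5.0000 > continuation, so V_d = 5.0000 (exercise)
Node 0 (S = 40): continuation = 1/1.06·[0.6889·0.0000 + 0.3111·5.0000] = 1.4675; exercise value = 0.0000 ≤ continuation, so V_0 = 1.4675

$1.47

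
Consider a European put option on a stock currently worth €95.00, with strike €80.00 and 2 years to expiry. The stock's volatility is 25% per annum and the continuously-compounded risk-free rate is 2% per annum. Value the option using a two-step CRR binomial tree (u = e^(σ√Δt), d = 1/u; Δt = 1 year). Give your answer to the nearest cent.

€5.86

CRR parameters: u = e^(σ√Δt) = e^(0.25·√1) = 1.2840, d = 1/u = 0.7788
Per-period rate: rΔt = 0.02·1 = 0.02, so R = e^0.02 = 1.0202
Risk-neutral probability p = (e^0.02 − 0.7788)/(1.2840 − 0.7788) = 0.2414/0.5052 = 0.4778
Terminal stock prices: S_uu = 156.6, S_ud = 95, S_dd = 57.62
Terminal payoffs (K − S): max(-76.63, 0) = 0, max(-15, 0) = 0, max(22.38, 0) = 22.38
Node u (S = 122): V_u = e^(−0.02)·[0.4778·0.0000 + 0.5222·0.0000] = 0.0000
Node d (S = 73.99): V_d = e^(−0.02)·[0.4778·0.0000 + 0.5222·22.3796] = 11.4550
Node 0 (S = 95): V_0 = e^(−0.02)·[0.4778·0.0000 + 0.5222·11.4550] = 5.8633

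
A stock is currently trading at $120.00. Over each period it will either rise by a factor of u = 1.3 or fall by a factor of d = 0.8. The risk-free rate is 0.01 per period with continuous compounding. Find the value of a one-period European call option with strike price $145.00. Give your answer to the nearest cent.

Risk-neutral probability p = (e^0.01 − 0.8)/(1.3 − 0.8) = 0.2101/0.5000 = 0.4201
Terminal stock prices: S_u = 156, S_d = 96
Terminal payoffs (S − K): max(11, 0) = 11, max(-49, 0) = 0
Node 0 (S = 120): V_0 = e^(−0.01)·[0.4201·11.0000 + 0.5799·0.0000] = 4.5751

$4.58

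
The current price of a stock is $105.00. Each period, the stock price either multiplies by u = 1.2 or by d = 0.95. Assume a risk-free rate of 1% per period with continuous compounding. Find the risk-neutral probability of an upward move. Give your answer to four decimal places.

Risk-neutral probability p = (e^0.01 − 0.95)/(1.2 − 0.95) = 0.0601/0.2500 = 0.2402

p = 0.2402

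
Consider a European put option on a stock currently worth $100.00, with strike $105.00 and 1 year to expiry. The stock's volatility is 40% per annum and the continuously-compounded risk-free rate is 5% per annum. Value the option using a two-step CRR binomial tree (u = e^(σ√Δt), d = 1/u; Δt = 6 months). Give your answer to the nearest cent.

CRR parameters: u = e^(σ√Δt) = e^(0.4·√0.5) = 1.3269, d = 1/u = 0.7536
Per-period rate: rΔt = 0.05·0.5 = 0.025, so R = e^0.025 = 1.0253
Risk-neutral probability p = (e^0.025 − 0.7536)/(1.3269 − 0.7536) = 0.2717/0.5733 = 0.4739
Terminal stock prices: S_uu = 176.1, S_ud = 100, S_dd = 56.8
Terminal payoffs (K − S): max(-71.07, 0) = 0, max(5, 0) = 5, max(48.2, 0) = 48.2
Node u (S = 132.7): V_u = e^(−0.025)·[0.4739·0.0000 + 0.5261·5.0000] = 2.5655
Node d (S = 75.36): V_d = e^(−0.025)·[0.4739·5.0000 + 0.5261·48.2029] = 27.0437
Node 0 (S = 100): V_0 = e^(−0.025)·[0.4739·2.5655 + 0.5261·27.0437] = 15.0618

$15.06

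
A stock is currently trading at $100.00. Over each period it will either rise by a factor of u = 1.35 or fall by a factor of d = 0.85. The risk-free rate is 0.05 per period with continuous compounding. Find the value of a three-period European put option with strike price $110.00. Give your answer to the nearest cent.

Risk-neutral probability p = (e^0.05 − 0.85)/(1.35 − 0.85) = 0.2013/0.5000 = 0.4025
Terminal stock prices: S_uuu = 246, S_uud = 154.9, S_udd = 97.54, S_ddd = 61.41
Terminal payoffs (K − S): max(-136, 0) = 0, max(-44.91, 0) = 0, max(12.46, 0) = 12.46, max(48.59, 0) = 48.59
Node uu (S = 182.3): V_uu = e^(−0.05)·[0.4025·0.0000 + 0.5975·0.0000] = 0.0000
Node ud (S = 114.8): V_ud = e^(−0.05)·[0.4025·0.0000 + 0.5975·12.4625] = 7.0827
Node dd (S = 72.25): V_dd = e^(−0.05)·[0.4025·12.4625 + 0.5975·48.5875] = 32.3852
Node u (S = 135): V_u = e^(−0.05)·[0.4025·0.0000 + 0.5975·7.0827] = 4.0252
Node d (S = 85): V_d = e^(−0.05)·[0.4025·7.0827 + 0.5975·32.3852] = 21.1172
Node 0 (S = 100): V_0 = e^(−0.05)·[0.4025·4.0252 + 0.5975·21.1172] = 13.5426

$13.54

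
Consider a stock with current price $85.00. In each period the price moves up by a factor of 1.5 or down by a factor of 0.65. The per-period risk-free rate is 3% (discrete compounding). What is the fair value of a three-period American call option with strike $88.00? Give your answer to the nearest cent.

Risk-neutral probability p = (1 + 0.03 − 0.65)/(1.5 − 0.65) = 0.3800/0.8500 = 0.4471
Terminal stock prices: S_uuu = 286.9, S_uud = 124.3, S_udd = 53.87, S_ddd = 23.34
Terminal payoffs (S − K): max(198.9, 0) = 198.9, max(36.31, 0) = 36.31, max(-34.13, 0) = 0, max(-64.66, 0) = 0
Node uu (S = 191.2): continuation = 1/1.03·[0.4471·198.8750 + 0.5529·36.3125] = 105.8131; exercise value = 103.2500 ≤ continuation, so V_uu = 105.8131
Node ud (S = 82.88): continuation = 1/1.03·[0.4471·36.3125 + 0.5529·0.0000] = 15.7610; exercise value = 0.0000 ≤ continuation, so V_ud = 15.7610
Node dd (S = 35.91): continuation = 1/1.03·[0.4471·0.0000 + 0.5529·0.0000] = 0.0000; exercise value = 0.0000 ≤ continuation, so V_dd = 0.0000
Node u (S = 127.5): continuation = 1/1.03·[0.4471·105.8131 + 0.5529·15.7610] = 54.3879; exercise value = 39.5000 ≤ continuation, so V_u = 54.3879
Node d (S = 55.25): continuation = 1/1.03·[0.4471·15.7610 + 0.5529·0.0000] = 6.8409; exercise value = 0.0000 ≤ continuation, so V_d = 6.8409
Node 0 (S = 85): continuation = 1/1.03·[0.4471·54.3879 + 0.5529·6.8409] = 27.2788; exercise value = 0.0000 ≤ continuation, so V_0 = 27.2788

$27.28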